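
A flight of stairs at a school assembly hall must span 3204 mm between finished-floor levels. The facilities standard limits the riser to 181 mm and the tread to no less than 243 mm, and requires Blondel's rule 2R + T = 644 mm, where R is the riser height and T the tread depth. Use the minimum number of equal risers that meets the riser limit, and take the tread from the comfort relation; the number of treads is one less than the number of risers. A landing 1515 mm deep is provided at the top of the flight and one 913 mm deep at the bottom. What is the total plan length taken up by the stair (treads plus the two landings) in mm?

3204 / 181 = 17.702 → round up to 18 risers.
Each riser is 3204/18 = 178 mm (≤ 181 mm).
From 2R + T = 644: T = 644 − 356 = 288 mm.
Treads = 18 − 1 = 17; going = 17 × 288 = 4896 mm.
Enclosure = 4896 + 1515 + 913 = 7324 mm.

7324 mm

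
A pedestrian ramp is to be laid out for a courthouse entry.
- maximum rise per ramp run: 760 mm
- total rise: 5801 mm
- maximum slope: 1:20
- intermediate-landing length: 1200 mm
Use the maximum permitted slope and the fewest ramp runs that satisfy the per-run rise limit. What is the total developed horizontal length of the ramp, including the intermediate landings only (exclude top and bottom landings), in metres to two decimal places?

124.42 m

⌈5801/760⌉ = 8 ramp runs. That means 7 intermediate landings.
Horizontal run for 5801 mm of rise at 1:20 is 5801 × 20 = 116020 mm.
Intermediate landings: 7 × 1200 = 8400 mm.
Developed length = 116020 + 8400 = 124420 mm.
= 124.42 m.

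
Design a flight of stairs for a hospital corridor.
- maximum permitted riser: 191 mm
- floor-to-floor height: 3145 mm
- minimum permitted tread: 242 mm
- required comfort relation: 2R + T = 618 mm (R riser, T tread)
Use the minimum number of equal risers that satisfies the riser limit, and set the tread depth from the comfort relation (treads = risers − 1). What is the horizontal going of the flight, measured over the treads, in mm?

3968 mm

3145 / 191 = 16.47, so 17 risers are needed.
R = 3145 ÷ 17 = 185 mm.
From 2R + T = 618: T = 618 − 370 = 248 mm.
17 risers give 16 treads; going = 16 × 248 = 3968 mm.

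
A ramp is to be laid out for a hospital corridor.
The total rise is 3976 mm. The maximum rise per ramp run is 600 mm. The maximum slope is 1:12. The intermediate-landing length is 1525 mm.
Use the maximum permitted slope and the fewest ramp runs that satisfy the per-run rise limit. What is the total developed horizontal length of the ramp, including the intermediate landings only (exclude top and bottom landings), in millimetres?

3976 / 600 = 6.627 → round up to 7 ramp runs. That means 6 intermediate landings.
Ramp run (horizontal) at 1:12: 3976 × 12 = 47712 mm.
Intermediate landings: 6 × 1525 = 9150 mm.
Developed length = 47712 + 9150 = 56862 mm.

56862 mm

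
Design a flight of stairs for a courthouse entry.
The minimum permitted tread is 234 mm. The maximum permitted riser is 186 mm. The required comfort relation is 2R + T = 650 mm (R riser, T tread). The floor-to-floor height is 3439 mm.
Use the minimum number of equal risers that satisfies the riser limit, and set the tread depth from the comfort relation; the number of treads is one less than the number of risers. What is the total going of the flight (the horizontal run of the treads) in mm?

5184 mm

3439 / 186 = 18.489 → round up to 19 risers.
R = 3439 ÷ 19 = 181 mm.
Tread T = 650 − 2 × 181 = 288 mm (≥ 234 mm).
19 risers give 18 treads; going = 18 × 288 = 5184 mm.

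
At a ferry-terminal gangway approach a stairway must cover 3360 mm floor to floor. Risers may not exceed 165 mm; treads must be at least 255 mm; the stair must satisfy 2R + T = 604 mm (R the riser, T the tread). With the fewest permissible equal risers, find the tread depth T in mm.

3360 / 165 = 20.364 → round up to 21 risers.
Each riser is 3360/21 = 160 mm (≤ 165 mm).
T = 604 − 2·160 = 284 mm, which satisfies the 255 mm minimum.

284 mm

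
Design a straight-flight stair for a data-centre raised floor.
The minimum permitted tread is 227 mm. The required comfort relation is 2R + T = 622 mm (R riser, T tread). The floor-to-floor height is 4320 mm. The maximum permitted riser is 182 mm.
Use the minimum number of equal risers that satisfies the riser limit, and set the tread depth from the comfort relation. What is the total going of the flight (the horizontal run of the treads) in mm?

At most 182 each: 4320/182 = 23.74, giving 24 risers.
Riser R = 4320 / 24 = 180 mm, within the 182 mm limit.
T = 622 − 2·180 = 262 mm, which satisfies the 227 mm minimum.
Treads = 24 − 1 = 23; going = 23 × 262 = 6026 mm.

6026 mm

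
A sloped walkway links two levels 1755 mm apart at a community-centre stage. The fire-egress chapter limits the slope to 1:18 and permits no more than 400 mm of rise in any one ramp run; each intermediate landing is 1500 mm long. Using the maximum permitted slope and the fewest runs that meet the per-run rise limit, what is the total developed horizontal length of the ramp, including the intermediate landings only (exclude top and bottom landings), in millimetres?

37590 mm

1755 / 400 = 4.388 → round up to 5 ramp runs. That means 4 intermediate landings.
Horizontal run for 1755 mm of rise at 1:18 is 1755 × 18 = 31590 mm.
Intermediate landings: 4 × 1500 = 6000 mm.
Developed length = 31590 + 6000 = 37590 mm.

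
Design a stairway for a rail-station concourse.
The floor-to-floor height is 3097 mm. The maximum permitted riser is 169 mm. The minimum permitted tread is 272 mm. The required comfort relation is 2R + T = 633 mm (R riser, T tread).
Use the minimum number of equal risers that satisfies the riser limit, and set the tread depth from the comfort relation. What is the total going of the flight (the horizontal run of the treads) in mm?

5526 mm

3097 / 169 = 18.33, so 19 risers are needed.
Riser R = 3097 / 19 = 163 mm, within the 169 mm limit.
T = 633 − 2·163 = 307 mm, which satisfies the 272 mm minimum.
Treads = 19 − 1 = 18; going = 18 × 307 = 5526 mm.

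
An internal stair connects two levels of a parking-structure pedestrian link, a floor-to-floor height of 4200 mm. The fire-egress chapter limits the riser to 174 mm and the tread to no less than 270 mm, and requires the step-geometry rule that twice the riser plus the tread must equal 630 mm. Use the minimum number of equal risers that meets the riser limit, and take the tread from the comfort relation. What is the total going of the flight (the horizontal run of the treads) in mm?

7056 mm

4200 / 174 = 24.14, so 25 risers are needed.
Riser R = 4200 / 25 = 168 mm, within the 174 mm limit.
From 2R + T = 630: T = 630 − 336 = 294 mm.
25 risers give 24 treads; going = 24 × 294 = 7056 mm.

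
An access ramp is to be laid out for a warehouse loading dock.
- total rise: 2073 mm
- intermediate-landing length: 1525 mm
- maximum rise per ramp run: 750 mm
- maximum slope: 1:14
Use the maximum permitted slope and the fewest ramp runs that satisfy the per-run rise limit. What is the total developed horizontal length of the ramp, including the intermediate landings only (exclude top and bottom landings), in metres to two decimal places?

32.07 m

2073 / 750 = 2.76, so 3 ramp runs are needed. That means 2 intermediate landings.
Ramp run (horizontal) at 1:14: 2073 × 14 = 29022 mm.
2 intermediate landings contribute 2 × 1525 = 3050 mm.
Total developed length = 29022 + 3050 = 32072 mm.
= 32.07 m.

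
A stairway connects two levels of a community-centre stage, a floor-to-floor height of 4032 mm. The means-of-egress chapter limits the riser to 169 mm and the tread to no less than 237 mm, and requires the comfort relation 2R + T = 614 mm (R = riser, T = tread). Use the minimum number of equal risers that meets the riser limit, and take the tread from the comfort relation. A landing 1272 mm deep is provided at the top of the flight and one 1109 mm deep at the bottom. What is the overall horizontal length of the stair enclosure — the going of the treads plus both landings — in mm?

4032 / 169 = 23.858 → round up to 24 risers.
Each riser is 4032/24 = 168 mm (≤ 169 mm).
From 2R + T = 614: T = 614 − 336 = 278 mm.
Treads = 24 − 1 = 23; going = 23 × 278 = 6394 mm.
Enclosure = 6394 + 1272 + 1109 = 8775 mm.

8775 mm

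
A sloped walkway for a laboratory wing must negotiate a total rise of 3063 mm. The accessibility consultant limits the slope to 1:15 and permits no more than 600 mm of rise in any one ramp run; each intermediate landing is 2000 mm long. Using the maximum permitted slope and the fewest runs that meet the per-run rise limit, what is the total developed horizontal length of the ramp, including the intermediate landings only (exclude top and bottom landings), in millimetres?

55945 mm

At most 600 each: 3063/600 = 5.11, giving 6 ramp runs. That means 5 intermediate landings.
Horizontal run for 3063 mm of rise at 1:15 is 3063 × 15 = 45945 mm.
Intermediate landings: 5 × 2000 = 10000 mm.
Developed length = 45945 + 10000 = 55945 mm.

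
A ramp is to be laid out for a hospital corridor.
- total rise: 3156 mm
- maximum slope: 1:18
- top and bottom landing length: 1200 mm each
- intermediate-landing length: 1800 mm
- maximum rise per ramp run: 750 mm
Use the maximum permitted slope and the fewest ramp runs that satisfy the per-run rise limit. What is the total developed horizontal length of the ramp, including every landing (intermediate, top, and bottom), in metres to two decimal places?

66.41 m

At most 750 each: 3156/750 = 4.21, giving 5 ramp runs. That means 4 intermediate landings.
Ramp run (horizontal) at 1:18: 3156 × 18 = 56808 mm.
4 intermediate landings contribute 4 × 1800 = 7200 mm.
Top and bottom landings: 2 × 1200 = 2400 mm.
Total = 56808 + 7200 + 2400 = 66408 mm.
= 66.41 m.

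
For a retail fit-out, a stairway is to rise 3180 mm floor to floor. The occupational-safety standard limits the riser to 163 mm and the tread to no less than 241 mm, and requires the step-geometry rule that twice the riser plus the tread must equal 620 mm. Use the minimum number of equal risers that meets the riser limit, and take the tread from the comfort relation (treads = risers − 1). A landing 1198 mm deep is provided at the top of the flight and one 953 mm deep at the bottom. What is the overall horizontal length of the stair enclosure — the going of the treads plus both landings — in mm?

7889 mm

At most 163 each: 3180/163 = 19.51, giving 20 risers.
Riser R = 3180 / 20 = 159 mm, within the 163 mm limit.
T = 620 − 2·159 = 302 mm, which satisfies the 241 mm minimum.
Treads = 20 − 1 = 19; going = 19 × 302 = 5738 mm.
Add landings: 5738 + 1198 + 953 = 7889 mm.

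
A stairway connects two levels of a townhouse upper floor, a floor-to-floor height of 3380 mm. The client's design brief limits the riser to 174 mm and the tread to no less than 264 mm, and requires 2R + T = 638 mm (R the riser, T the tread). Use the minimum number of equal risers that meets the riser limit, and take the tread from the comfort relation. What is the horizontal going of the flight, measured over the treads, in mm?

⌈3380/174⌉ = 20 risers.
R = 3380 ÷ 20 = 169 mm.
T = 638 − 2·169 = 300 mm, which satisfies the 264 mm minimum.
20 risers give 19 treads; going = 19 × 300 = 5700 mm.

5700 mm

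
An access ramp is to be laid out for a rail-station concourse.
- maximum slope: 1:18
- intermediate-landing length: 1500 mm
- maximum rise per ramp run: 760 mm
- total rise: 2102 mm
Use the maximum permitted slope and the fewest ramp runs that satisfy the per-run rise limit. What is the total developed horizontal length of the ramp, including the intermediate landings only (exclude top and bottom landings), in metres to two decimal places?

2102 / 760 = 2.77, so 3 ramp runs are needed. That means 2 intermediate landings.
Horizontal run for 2102 mm of rise at 1:18 is 2102 × 18 = 37836 mm.
2 intermediate landings contribute 2 × 1500 = 3000 mm.
Developed length = 37836 + 3000 = 40836 mm.
= 40.84 m.

40.84 m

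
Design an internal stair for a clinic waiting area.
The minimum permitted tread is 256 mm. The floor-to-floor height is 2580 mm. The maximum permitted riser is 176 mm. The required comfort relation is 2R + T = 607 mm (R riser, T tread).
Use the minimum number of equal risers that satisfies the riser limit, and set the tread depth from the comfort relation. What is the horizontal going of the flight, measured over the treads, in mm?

3682 mm

⌈2580/176⌉ = 15 risers.
R = 2580 ÷ 15 = 172 mm.
Tread T = 607 − 2 × 172 = 263 mm (≥ 256 mm).
15 risers give 14 treads; going = 14 × 263 = 3682 mm.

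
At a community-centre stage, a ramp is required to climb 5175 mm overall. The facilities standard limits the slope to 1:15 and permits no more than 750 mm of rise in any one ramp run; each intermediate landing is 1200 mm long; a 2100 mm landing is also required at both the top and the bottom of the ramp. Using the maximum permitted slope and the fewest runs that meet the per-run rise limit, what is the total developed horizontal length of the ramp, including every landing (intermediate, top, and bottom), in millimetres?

At most 750 each: 5175/750 = 6.90, giving 7 ramp runs. That means 6 intermediate landings.
Ramp run (horizontal) at 1:15: 5175 × 15 = 77625 mm.
Intermediate landings: 6 × 1200 = 7200 mm.
Top and bottom landings: 2 × 2100 = 4200 mm.
Total = 77625 + 7200 + 4200 = 89025 mm.

89025 mm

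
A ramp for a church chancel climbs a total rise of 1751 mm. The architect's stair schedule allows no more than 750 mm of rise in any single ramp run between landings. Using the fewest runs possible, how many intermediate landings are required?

At most 750 each: 1751/750 = 2.33, giving 3 ramp runs.
3 runs are separated by 2 intermediate landings.

2 intermediate landings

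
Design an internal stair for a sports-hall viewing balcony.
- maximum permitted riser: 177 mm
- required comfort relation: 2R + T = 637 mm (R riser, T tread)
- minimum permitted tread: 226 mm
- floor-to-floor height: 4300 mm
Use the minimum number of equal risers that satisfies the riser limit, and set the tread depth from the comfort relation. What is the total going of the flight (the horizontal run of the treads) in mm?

7032 mm

4300 / 177 = 24.29, so 25 risers are needed.
Riser R = 4300 / 25 = 172 mm, within the 177 mm limit.
Tread T = 637 − 2 × 172 = 293 mm (≥ 226 mm).
Going = (25 − 1) × 293 = 7032 mm.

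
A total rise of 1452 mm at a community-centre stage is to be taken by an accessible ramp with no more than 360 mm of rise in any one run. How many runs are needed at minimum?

1452 / 360 = 4.033 → round up to 5 ramp runs.

5 runs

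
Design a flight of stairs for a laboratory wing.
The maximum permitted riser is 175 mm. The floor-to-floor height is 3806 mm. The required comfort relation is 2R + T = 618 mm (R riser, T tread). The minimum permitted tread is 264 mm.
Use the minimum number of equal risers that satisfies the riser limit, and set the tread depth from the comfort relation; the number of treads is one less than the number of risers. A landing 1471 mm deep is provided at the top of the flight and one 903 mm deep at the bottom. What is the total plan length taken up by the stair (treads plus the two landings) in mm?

At most 175 each: 3806/175 = 21.75, giving 22 risers.
R = 3806 ÷ 22 = 173 mm.
From 2R + T = 618: T = 618 − 346 = 272 mm.
22 risers give 21 treads; going = 21 × 272 = 5712 mm.
Add landings: 5712 + 1471 + 903 = 8086 mm.

8086 mm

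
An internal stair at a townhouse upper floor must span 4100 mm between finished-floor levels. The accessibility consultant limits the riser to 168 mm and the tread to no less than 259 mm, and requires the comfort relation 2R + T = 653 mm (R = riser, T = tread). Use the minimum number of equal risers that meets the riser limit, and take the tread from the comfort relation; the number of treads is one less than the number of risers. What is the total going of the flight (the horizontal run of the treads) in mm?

7800 mm

4100 / 168 = 24.40, so 25 risers are needed.
Riser R = 4100 / 25 = 164 mm, within the 168 mm limit.
From 2R + T = 653: T = 653 − 328 = 325 mm.
Treads = 25 − 1 = 24; going = 24 × 325 = 7800 mm.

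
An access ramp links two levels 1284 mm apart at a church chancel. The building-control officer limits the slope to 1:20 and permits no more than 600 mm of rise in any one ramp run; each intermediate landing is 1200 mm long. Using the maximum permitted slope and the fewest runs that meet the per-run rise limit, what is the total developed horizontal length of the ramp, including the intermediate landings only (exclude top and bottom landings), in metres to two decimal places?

1284 / 600 = 2.14, so 3 ramp runs are needed. That means 2 intermediate landings.
Ramp run (horizontal) at 1:20: 1284 × 20 = 25680 mm.
Intermediate landings: 2 × 1200 = 2400 mm.
Total developed length = 25680 + 2400 = 28080 mm.
= 28.08 m.

28.08 m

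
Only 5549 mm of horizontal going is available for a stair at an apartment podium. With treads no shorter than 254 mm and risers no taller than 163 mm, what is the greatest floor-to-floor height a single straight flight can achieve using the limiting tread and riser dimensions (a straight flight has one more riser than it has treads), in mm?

Treads that fit: ⌊5549 / 254⌋ = 21.
Risers = treads + 1 = 22.
Maximum height = 22 × 163 = 3586 mm.

3586 mm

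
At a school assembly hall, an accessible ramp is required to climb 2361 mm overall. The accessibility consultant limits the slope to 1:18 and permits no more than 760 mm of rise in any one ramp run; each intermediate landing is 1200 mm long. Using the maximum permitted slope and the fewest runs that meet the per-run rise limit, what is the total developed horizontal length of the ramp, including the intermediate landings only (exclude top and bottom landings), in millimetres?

2361 / 760 = 3.11, so 4 ramp runs are needed. That means 3 intermediate landings.
Horizontal run for 2361 mm of rise at 1:18 is 2361 × 18 = 42498 mm.
3 intermediate landings contribute 3 × 1200 = 3600 mm.
Developed length = 42498 + 3600 = 46098 mm.

46098 mm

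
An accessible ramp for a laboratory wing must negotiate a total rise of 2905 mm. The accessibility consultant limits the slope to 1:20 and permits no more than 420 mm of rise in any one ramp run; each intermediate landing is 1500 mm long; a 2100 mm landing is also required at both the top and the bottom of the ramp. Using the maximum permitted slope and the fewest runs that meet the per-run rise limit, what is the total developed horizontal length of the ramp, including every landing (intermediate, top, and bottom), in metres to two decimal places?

71.30 m

2905 / 420 = 6.917 → round up to 7 ramp runs. That means 6 intermediate landings.
Horizontal run for 2905 mm of rise at 1:20 is 2905 × 20 = 58100 mm.
6 intermediate landings contribute 6 × 1500 = 9000 mm.
Top and bottom landings: 2 × 2100 = 4200 mm.
Total = 58100 + 9000 + 4200 = 71300 mm.
= 71.30 m.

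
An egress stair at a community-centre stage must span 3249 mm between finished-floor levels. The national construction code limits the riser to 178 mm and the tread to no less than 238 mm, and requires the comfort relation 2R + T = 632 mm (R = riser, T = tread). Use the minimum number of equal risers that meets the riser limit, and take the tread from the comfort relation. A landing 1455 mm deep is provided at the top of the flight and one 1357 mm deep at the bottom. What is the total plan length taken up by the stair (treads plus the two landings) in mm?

8032 mm

3249 / 178 = 18.25, so 19 risers are needed.
R = 3249 ÷ 19 = 171 mm.
T = 632 − 2·171 = 290 mm, which satisfies the 238 mm minimum.
Treads = 19 − 1 = 18; going = 18 × 290 = 5220 mm.
Enclosure = 5220 + 1455 + 1357 = 8032 mm.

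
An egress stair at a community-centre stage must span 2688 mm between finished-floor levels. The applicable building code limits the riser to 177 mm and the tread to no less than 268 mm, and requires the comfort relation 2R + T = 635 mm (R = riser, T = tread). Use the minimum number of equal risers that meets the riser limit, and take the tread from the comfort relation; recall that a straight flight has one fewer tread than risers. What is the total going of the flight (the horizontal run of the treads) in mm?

At most 177 each: 2688/177 = 15.19, giving 16 risers.
R = 2688 ÷ 16 = 168 mm.
T = 635 − 2·168 = 299 mm, which satisfies the 268 mm minimum.
16 risers give 15 treads; going = 15 × 299 = 4485 mm.

4485 mm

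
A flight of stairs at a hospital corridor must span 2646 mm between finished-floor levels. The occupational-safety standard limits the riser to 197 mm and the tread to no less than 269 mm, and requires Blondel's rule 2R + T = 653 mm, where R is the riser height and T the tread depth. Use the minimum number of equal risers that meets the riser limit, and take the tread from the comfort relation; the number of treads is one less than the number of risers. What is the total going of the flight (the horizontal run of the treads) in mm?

3575 mm

At most 197 each: 2646/197 = 13.43, giving 14 risers.
Riser R = 2646 / 14 = 189 mm, within the 197 mm limit.
Tread T = 653 − 2 × 189 = 275 mm (≥ 269 mm).
Treads = 14 − 1 = 13; going = 13 × 275 = 3575 mm.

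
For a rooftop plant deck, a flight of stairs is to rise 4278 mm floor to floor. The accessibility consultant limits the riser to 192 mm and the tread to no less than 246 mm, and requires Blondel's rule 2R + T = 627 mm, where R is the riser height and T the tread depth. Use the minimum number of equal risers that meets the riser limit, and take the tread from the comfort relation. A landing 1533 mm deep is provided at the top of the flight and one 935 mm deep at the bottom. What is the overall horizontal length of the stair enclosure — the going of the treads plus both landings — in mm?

⌈4278/192⌉ = 23 risers.
R = 4278 ÷ 23 = 186 mm.
From 2R + T = 627: T = 627 − 372 = 255 mm.
Treads = 23 − 1 = 22; going = 22 × 255 = 5610 mm.
Enclosure = 5610 + 1533 + 935 = 8078 mm.

8078 mm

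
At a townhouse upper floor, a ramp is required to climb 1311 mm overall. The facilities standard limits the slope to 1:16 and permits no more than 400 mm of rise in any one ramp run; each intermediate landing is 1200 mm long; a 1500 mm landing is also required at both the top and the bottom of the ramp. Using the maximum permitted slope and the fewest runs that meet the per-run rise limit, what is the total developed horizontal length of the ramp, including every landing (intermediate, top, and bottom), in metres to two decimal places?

At most 400 each: 1311/400 = 3.28, giving 4 ramp runs. That means 3 intermediate landings.
Ramp run (horizontal) at 1:16: 1311 × 16 = 20976 mm.
Intermediate landings: 3 × 1200 = 3600 mm.
Top and bottom landings: 2 × 1500 = 3000 mm.
Total = 20976 + 3600 + 3000 = 27576 mm.
= 27.58 m.

27.58 m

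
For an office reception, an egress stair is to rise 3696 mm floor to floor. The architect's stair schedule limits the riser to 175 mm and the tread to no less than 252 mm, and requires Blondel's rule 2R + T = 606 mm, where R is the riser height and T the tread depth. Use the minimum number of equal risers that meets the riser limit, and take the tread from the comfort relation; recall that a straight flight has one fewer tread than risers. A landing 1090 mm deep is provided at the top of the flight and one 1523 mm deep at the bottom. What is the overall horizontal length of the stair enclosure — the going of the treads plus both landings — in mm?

8283 mm

3696 / 175 = 21.120 → round up to 22 risers.
Each riser is 3696/22 = 168 mm (≤ 175 mm).
From 2R + T = 606: T = 606 − 336 = 270 mm.
Going = (22 − 1) × 270 = 5670 mm.
Enclosure = 5670 + 1090 + 1523 = 8283 mm.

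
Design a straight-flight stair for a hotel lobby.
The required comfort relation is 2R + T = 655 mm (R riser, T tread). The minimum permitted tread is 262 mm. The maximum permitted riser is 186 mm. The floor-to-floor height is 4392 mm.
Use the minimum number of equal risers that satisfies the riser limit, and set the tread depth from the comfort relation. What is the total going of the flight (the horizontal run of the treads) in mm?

4392 / 186 = 23.613 → round up to 24 risers.
Riser R = 4392 / 24 = 183 mm, within the 186 mm limit.
T = 655 − 2·183 = 289 mm, which satisfies the 262 mm minimum.
24 risers give 23 treads; going = 23 × 289 = 6647 mm.

6647 mm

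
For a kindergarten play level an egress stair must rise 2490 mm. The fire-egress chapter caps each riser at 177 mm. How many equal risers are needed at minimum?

15 risers

⌈2490/177⌉ = 15 risers.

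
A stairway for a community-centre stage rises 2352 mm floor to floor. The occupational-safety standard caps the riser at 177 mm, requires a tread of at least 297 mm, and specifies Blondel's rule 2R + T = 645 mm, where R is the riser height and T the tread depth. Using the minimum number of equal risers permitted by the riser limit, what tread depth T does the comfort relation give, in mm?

At most 177 each: 2352/177 = 13.29, giving 14 risers.
R = 2352 ÷ 14 = 168 mm.
Tread T = 645 − 2 × 168 = 309 mm (≥ 297 mm).

309 mm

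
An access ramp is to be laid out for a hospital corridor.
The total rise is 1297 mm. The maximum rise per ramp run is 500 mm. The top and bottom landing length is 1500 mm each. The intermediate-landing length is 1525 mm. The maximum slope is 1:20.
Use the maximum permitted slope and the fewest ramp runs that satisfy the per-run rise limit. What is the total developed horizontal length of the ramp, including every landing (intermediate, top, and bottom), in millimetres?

⌈1297/500⌉ = 3 ramp runs. That means 2 intermediate landings.
Horizontal run for 1297 mm of rise at 1:20 is 1297 × 20 = 25940 mm.
Intermediate landings: 2 × 1525 = 3050 mm.
Top and bottom landings: 2 × 1500 = 3000 mm.
Total = 25940 + 3050 + 3000 = 31990 mm.

31990 mm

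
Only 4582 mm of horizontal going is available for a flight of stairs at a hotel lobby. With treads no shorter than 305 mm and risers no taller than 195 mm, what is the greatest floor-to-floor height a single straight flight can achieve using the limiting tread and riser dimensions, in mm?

4582 / 305 = 15.02, so 15 treads fit.
Risers = treads + 1 = 16.
Maximum height = 16 × 195 = 3120 mm.

3120 mm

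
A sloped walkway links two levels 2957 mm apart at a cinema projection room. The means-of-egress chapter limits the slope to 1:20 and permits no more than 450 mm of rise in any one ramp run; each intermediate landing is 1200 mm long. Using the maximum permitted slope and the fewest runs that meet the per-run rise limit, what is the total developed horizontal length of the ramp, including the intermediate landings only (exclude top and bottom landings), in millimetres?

66340 mm

2957 / 450 = 6.57, so 7 ramp runs are needed. That means 6 intermediate landings.
Ramp run (horizontal) at 1:20: 2957 × 20 = 59140 mm.
Intermediate landings: 6 × 1200 = 7200 mm.
Total developed length = 59140 + 7200 = 66340 mm.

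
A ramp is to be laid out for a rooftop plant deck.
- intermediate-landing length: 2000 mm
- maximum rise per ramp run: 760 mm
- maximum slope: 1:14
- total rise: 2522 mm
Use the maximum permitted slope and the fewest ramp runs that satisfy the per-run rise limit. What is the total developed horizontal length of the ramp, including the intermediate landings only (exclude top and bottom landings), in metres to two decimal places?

41.31 m

⌈2522/760⌉ = 4 ramp runs. That means 3 intermediate landings.
Ramp run (horizontal) at 1:14: 2522 × 14 = 35308 mm.
3 intermediate landings contribute 3 × 2000 = 6000 mm.
Total developed length = 35308 + 6000 = 41308 mm.
= 41.31 m.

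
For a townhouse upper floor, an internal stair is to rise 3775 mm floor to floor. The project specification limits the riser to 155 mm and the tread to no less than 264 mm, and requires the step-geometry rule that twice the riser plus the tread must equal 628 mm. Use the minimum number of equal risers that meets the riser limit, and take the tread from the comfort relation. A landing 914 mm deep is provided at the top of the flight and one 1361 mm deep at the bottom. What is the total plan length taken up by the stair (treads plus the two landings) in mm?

10099 mm

3775 / 155 = 24.35, so 25 risers are needed.
Each riser is 3775/25 = 151 mm (≤ 155 mm).
T = 628 − 2·151 = 326 mm, which satisfies the 264 mm minimum.
Treads = 25 − 1 = 24; going = 24 × 326 = 7824 mm.
Enclosure = 7824 + 914 + 1361 = 10099 mm.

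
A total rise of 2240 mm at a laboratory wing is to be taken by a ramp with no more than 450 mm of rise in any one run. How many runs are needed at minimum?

5 runs

2240 / 450 = 4.98, so 5 ramp runs are needed.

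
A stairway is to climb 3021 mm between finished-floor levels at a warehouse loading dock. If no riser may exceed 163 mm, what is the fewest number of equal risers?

19 risers

⌈3021/163⌉ = 19 risers.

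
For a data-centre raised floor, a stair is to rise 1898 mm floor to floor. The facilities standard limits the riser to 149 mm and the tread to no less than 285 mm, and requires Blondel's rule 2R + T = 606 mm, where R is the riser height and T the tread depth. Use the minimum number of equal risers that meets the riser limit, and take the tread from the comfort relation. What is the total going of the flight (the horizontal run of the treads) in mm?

3768 mm

1898 / 149 = 12.738 → round up to 13 risers.
Riser R = 1898 / 13 = 146 mm, within the 149 mm limit.
T = 606 − 2·146 = 314 mm, which satisfies the 285 mm minimum.
13 risers give 12 treads; going = 12 × 314 = 3768 mm.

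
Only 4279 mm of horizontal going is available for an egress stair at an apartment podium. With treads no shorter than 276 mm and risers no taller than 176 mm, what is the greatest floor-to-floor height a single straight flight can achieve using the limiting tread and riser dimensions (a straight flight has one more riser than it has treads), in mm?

4279 / 276 = 15.50, so 15 treads fit.
Risers = treads + 1 = 16.
Maximum height = 16 × 176 = 2816 mm.

2816 mm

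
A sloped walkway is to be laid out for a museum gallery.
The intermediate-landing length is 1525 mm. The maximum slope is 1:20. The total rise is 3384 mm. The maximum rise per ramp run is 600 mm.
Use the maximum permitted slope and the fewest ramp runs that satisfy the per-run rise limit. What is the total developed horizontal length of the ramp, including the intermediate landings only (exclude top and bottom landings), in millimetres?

75305 mm

⌈3384/600⌉ = 6 ramp runs. That means 5 intermediate landings.
Ramp run (horizontal) at 1:20: 3384 × 20 = 67680 mm.
Intermediate landings: 5 × 1525 = 7625 mm.
Developed length = 67680 + 7625 = 75305 mm.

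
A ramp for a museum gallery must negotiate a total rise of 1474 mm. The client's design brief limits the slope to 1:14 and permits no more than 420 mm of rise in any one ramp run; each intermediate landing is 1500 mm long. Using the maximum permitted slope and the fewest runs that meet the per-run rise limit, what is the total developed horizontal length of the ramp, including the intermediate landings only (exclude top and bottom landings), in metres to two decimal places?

1474 / 420 = 3.51, so 4 ramp runs are needed. That means 3 intermediate landings.
Ramp run (horizontal) at 1:14: 1474 × 14 = 20636 mm.
Intermediate landings: 3 × 1500 = 4500 mm.
Total developed length = 20636 + 4500 = 25136 mm.
= 25.14 m.

25.14 m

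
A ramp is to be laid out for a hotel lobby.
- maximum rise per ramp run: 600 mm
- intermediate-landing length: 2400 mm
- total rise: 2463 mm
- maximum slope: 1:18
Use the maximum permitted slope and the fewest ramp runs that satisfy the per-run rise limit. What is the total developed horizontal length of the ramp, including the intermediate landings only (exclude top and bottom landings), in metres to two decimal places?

53.93 m

At most 600 each: 2463/600 = 4.11, giving 5 ramp runs. That means 4 intermediate landings.
Ramp run (horizontal) at 1:18: 2463 × 18 = 44334 mm.
4 intermediate landings contribute 4 × 2400 = 9600 mm.
Developed length = 44334 + 9600 = 53934 mm.
= 53.93 m.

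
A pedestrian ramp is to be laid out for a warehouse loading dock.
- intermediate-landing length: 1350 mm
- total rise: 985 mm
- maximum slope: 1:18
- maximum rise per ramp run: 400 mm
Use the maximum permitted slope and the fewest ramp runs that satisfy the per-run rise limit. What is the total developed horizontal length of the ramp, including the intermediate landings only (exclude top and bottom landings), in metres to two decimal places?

985 / 400 = 2.46, so 3 ramp runs are needed. That means 2 intermediate landings.
Ramp run (horizontal) at 1:18: 985 × 18 = 17730 mm.
Intermediate landings: 2 × 1350 = 2700 mm.
Developed length = 17730 + 2700 = 20430 mm.
= 20.43 m.

20.43 m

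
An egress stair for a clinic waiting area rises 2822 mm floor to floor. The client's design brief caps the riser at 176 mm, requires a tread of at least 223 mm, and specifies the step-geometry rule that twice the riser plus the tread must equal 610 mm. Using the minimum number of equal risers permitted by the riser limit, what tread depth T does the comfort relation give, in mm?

2822 / 176 = 16.03, so 17 risers are needed.
Riser R = 2822 / 17 = 166 mm, within the 176 mm limit.
From 2R + T = 610: T = 610 − 332 = 278 mm.

278 mm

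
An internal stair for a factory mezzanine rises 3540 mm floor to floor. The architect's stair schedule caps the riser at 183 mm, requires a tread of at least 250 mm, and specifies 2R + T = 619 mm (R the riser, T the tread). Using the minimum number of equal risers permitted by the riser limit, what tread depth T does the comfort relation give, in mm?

265 mm

At most 183 each: 3540/183 = 19.34, giving 20 risers.
Riser R = 3540 / 20 = 177 mm, within the 183 mm limit.
Tread T = 619 − 2 × 177 = 265 mm (≥ 250 mm).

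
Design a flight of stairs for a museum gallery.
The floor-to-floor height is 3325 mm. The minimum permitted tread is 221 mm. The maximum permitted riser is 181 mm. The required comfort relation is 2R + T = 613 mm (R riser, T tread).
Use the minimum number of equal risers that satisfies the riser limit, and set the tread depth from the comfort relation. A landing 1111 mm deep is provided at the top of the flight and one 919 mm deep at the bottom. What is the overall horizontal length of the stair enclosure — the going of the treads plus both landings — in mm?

3325 / 181 = 18.370 → round up to 19 risers.
R = 3325 ÷ 19 = 175 mm.
Tread T = 613 − 2 × 175 = 263 mm (≥ 221 mm).
Going = (19 − 1) × 263 = 4734 mm.
Enclosure = 4734 + 1111 + 919 = 6764 mm.

6764 mm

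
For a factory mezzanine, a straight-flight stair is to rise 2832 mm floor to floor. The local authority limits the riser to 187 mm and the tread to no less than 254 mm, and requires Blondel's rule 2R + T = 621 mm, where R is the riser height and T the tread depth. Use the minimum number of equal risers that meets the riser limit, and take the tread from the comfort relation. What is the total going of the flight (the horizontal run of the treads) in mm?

4005 mm

At most 187 each: 2832/187 = 15.14, giving 16 risers.
R = 2832 ÷ 16 = 177 mm.
From 2R + T = 621: T = 621 − 354 = 267 mm.
16 risers give 15 treads; going = 15 × 267 = 4005 mm.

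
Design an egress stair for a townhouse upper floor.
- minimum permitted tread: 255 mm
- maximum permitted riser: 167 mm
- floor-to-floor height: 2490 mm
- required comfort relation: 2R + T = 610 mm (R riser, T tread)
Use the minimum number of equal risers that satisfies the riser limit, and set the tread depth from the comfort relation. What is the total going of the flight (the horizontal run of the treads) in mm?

3892 mm

At most 167 each: 2490/167 = 14.91, giving 15 risers.
R = 2490 ÷ 15 = 166 mm.
Tread T = 610 − 2 × 166 = 278 mm (≥ 255 mm).
Going = (15 − 1) × 278 = 3892 mm.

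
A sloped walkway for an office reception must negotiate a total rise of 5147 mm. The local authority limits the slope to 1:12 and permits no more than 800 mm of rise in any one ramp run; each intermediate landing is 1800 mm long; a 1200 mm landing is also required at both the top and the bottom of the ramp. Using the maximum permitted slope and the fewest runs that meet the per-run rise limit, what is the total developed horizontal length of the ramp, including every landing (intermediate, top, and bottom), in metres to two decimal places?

74.96 m

⌈5147/800⌉ = 7 ramp runs. That means 6 intermediate landings.
Ramp run (horizontal) at 1:12: 5147 × 12 = 61764 mm.
6 intermediate landings contribute 6 × 1800 = 10800 mm.
Top and bottom landings: 2 × 1200 = 2400 mm.
Total = 61764 + 10800 + 2400 = 74964 mm.
= 74.96 m.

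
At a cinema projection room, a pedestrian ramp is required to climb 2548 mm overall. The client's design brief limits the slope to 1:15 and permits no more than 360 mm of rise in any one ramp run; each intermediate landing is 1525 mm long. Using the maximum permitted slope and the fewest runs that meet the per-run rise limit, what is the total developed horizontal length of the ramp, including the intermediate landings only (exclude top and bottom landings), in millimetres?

At most 360 each: 2548/360 = 7.08, giving 8 ramp runs. That means 7 intermediate landings.
Horizontal run for 2548 mm of rise at 1:15 is 2548 × 15 = 38220 mm.
Intermediate landings: 7 × 1525 = 10675 mm.
Total developed length = 38220 + 10675 = 48895 mm.

48895 mm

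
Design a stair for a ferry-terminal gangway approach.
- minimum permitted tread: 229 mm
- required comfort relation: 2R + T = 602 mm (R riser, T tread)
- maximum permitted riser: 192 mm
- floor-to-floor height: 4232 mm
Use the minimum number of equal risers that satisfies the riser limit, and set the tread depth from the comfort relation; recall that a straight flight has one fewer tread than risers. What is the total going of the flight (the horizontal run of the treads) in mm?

5148 mm

⌈4232/192⌉ = 23 risers.
R = 4232 ÷ 23 = 184 mm.
T = 602 − 2·184 = 234 mm, which satisfies the 229 mm minimum.
Treads = 23 − 1 = 22; going = 22 × 234 = 5148 mm.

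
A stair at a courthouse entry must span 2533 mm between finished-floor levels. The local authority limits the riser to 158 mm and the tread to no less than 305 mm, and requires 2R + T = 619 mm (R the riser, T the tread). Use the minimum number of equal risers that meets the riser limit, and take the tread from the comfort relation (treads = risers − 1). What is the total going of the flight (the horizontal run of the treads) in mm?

At most 158 each: 2533/158 = 16.03, giving 17 risers.
R = 2533 ÷ 17 = 149 mm.
Tread T = 619 − 2 × 149 = 321 mm (≥ 305 mm).
Going = (17 − 1) × 321 = 5136 mm.

5136 mm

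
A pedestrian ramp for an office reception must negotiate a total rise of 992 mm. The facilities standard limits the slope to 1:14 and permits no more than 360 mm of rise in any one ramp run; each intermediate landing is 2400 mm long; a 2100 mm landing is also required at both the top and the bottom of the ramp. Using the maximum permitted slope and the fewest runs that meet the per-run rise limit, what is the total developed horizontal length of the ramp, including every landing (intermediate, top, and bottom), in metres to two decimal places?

⌈992/360⌉ = 3 ramp runs. That means 2 intermediate landings.
Ramp run (horizontal) at 1:14: 992 × 14 = 13888 mm.
2 intermediate landings contribute 2 × 2400 = 4800 mm.
Top and bottom landings: 2 × 2100 = 4200 mm.
Total = 13888 + 4800 + 4200 = 22888 mm.
= 22.89 m.

22.89 m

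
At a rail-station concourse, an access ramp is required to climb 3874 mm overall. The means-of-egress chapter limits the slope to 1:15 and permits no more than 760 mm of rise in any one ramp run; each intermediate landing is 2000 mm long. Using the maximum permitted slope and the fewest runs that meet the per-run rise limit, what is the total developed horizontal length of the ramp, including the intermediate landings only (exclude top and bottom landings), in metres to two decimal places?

3874 / 760 = 5.10, so 6 ramp runs are needed. That means 5 intermediate landings.
Ramp run (horizontal) at 1:15: 3874 × 15 = 58110 mm.
Intermediate landings: 5 × 2000 = 10000 mm.
Developed length = 58110 + 10000 = 68110 mm.
= 68.11 m.

68.11 m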